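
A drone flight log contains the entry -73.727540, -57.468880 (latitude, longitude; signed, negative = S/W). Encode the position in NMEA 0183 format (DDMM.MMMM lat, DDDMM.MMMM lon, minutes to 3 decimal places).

7343.652,S / 05728.133,W

Latitude is negative → S; |value| = 73.727540
Latitude: 73° + 0.727540 × 60 = 73° 43.65240′
Longitude is negative → W; |value| = 57.468880
Lon: minutes = (57.468880 − 57) × 60 = 28.13280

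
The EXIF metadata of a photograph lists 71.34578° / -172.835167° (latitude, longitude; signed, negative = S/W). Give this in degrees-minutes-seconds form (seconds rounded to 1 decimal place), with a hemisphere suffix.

71°20′44.8″ N, 172°50′6.6″ W

φ: 0.345780 × 60 = 20.74680′ → 20′, remainder × 60 = 44.808″
Longitude is negative → W; |value| = 172.835167
Longitude: 0.835167 × 60 = 50.11002′ → 50′, remainder × 60 = 6.601″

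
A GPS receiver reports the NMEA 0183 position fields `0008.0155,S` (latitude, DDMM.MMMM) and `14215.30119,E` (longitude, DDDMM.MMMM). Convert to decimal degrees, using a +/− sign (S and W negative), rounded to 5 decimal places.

-0.13359, 142.25502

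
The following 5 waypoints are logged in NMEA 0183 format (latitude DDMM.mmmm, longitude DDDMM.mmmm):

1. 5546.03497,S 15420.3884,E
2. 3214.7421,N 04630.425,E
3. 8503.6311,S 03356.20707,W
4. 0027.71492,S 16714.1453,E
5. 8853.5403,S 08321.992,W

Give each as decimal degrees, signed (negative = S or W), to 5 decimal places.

Point 1:
  Lat: split at 2 digits → 55° and 46.03497′; 55 + 46.03497/60 = 55.767250
  S → negative
  λ: split at 3 digits → 154° and 20.3884′; 154 + 20.3884/60 = 154.339807
  E → positive
Point 2:
  φ: degrees = first 2 digits = 32, minutes = 14.7421; 32 + 14.7421/60 = 32.245702
  N ⇒ keep positive
  Longitude: split at 3 digits → 046° and 30.425′; 46 + 30.425/60 = 46.507083
  E → positive
Point 3:
  Latitude: degrees = first 2 digits = 85, minutes = 3.6311; 85 + 3.6311/60 = 85.060518
  S ⇒ negate
  λ: split at 3 digits → 033° and 56.20707′; 33 + 56.20707/60 = 33.936785
  W → negative
Point 4:
  φ: degrees = first 2 digits = 0, minutes = 27.71492; 0 + 27.71492/60 = 0.461915
  S → negative
  Longitude: degrees = first 3 digits = 167, minutes = 14.1453; 167 + 14.1453/60 = 167.235755
  E → positive
Point 5:
  Lat: split at 2 digits → 88° and 53.5403′; 88 + 53.5403/60 = 88.892338
  S ⇒ negate
  Longitude: degrees = first 3 digits = 83, minutes = 21.992; 83 + 21.992/60 = 83.366533
  W → negative

1. -55.76725, 154.33981
2. 32.24570, 46.50708
3. -85.06052, -33.93678
4. -0.46192, 167.23576
5. -88.89234, -83.36653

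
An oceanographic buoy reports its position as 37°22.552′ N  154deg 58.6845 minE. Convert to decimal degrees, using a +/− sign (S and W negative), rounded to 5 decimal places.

Lat: 37 + 22.552/60 = 37.375867
N → positive
Longitude: 58.6845′ = 0.978075°; total 154.978075
E → positive

37.37587, 154.97808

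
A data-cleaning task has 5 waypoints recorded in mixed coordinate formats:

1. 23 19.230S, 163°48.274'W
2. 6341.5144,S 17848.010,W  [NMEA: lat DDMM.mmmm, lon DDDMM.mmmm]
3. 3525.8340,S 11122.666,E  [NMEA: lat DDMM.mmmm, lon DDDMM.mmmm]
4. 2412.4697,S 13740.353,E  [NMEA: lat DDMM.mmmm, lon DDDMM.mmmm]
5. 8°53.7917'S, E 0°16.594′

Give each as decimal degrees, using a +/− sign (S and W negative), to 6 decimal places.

Point 1:
  Lat: 19.23′ = 0.320500°; total 23.3205000
  S → negative
  Longitude: 163 + 48.274/60 = 163.8045667
  W → negative
Point 2:
  Lat: split at 2 digits → 63° and 41.5144′; 63 + 41.5144/60 = 63.6919067
  S ⇒ negate
  Longitude: split at 3 digits → 178° and 48.01′; 178 + 48.01/60 = 178.8001667
  W → negative
Point 3:
  φ: split at 2 digits → 35° and 25.834′; 35 + 25.834/60 = 35.4305667
  S ⇒ negate
  Lon: split at 3 digits → 111° and 22.666′; 111 + 22.666/60 = 111.3777667
  E ⇒ keep positive
Point 4:
  Latitude: split at 2 digits → 24° and 12.4697′; 24 + 12.4697/60 = 24.2078283
  S ⇒ negate
  λ: degrees = first 3 digits = 137, minutes = 40.353; 137 + 40.353/60 = 137.6725500
  E ⇒ keep positive
Point 5:
  Latitude: 8 + 53.7917/60 = 8.8965283
  S → negative
  λ: 0 + 16.594/60 = 0.2765667
  E ⇒ keep positive

1. -23.320500, -163.804567
2. -63.691907, -178.800167
3. -35.430567, 111.377767
4. -24.207828, 137.672550
5. -8.896528, 0.276567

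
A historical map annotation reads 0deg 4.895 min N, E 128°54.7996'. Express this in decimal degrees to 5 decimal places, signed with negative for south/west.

0.08158, 128.91333

φ: 0 + 4.895/60 = 0.081583
N ⇒ keep positive
Longitude: 128 + 54.7996/60 = 128.913327
E → positive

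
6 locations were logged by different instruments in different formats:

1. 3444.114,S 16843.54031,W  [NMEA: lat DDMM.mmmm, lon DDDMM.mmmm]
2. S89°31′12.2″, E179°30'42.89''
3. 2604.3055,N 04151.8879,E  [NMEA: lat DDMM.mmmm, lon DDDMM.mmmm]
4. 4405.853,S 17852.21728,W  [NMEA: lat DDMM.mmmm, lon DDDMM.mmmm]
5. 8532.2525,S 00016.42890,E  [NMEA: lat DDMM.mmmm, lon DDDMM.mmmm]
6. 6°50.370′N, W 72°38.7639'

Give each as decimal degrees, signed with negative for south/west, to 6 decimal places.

Point 1:
  Lat: degrees = first 2 digits = 34, minutes = 44.114; 34 + 44.114/60 = 34.7352333
  S ⇒ negate
  λ: degrees = first 3 digits = 168, minutes = 43.54031; 168 + 43.54031/60 = 168.7256718
  hemisphere W, so the sign is −
Point 2:
  Lat: 89° + 31/60 + 12.2/3600 = 89 + 0.516667 + 0.003389 = 89.5200556
  hemisphere S, so the sign is −
  Lon: 30′ + 42.89″ = 30.71483′; 179 + 30.71483/60 = 179.5119139
  E → positive
Point 3:
  Lat: split at 2 digits → 26° and 4.3055′; 26 + 4.3055/60 = 26.0717583
  N → positive
  Lon: split at 3 digits → 041° and 51.8879′; 41 + 51.8879/60 = 41.8647983
  E ⇒ keep positive
Point 4:
  Latitude: split at 2 digits → 44° and 5.853′; 44 + 5.853/60 = 44.0975500
  S ⇒ negate
  Lon: split at 3 digits → 178° and 52.21728′; 178 + 52.21728/60 = 178.8702880
  hemisphere W, so the sign is −
Point 5:
  φ: split at 2 digits → 85° and 32.2525′; 85 + 32.2525/60 = 85.5375417
  S ⇒ negate
  Longitude: degrees = first 3 digits = 0, minutes = 16.4289; 0 + 16.4289/60 = 0.2738150
  E ⇒ keep positive
Point 6:
  Lat: 50.37′ = 0.839500°; total 6.8395000
  N → positive
  Lon: 72 + 38.7639/60 = 72.6460650
  W ⇒ negate

1. -34.735233, -168.725672
2. -89.520056, 179.511914
3. 26.071758, 41.864798
4. -44.097550, -178.870288
5. -85.537542, 0.273815
6. 6.839500, -72.646065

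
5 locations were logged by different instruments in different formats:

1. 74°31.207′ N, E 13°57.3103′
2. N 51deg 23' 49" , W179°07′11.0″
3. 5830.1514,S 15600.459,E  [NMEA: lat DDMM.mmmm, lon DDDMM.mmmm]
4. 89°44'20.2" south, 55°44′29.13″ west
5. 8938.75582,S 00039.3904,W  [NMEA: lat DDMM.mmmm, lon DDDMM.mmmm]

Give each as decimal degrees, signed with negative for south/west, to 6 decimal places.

Point 1:
  Lat: 74 + 31.207/60 = 74.5201167
  N → positive
  λ: 57.3103′ = 0.955172°; total 13.9551717
  E ⇒ keep positive
Point 2:
  Lat: 51 + 23/60 + 49/3600 = 51.3969444
  N → positive
  Longitude: 179° + 7/60 + 11/3600 = 179 + 0.116667 + 0.003056 = 179.1197222
  W → negative
Point 3:
  Lat: degrees = first 2 digits = 58, minutes = 30.1514; 58 + 30.1514/60 = 58.5025233
  S ⇒ negate
  λ: split at 3 digits → 156° and 0.459′; 156 + 0.459/60 = 156.0076500
  E ⇒ keep positive
Point 4:
  Lat: 89 + 44/60 + 20.2/3600 = 89.7389444
  S → negative
  Longitude: 55 + 44/60 + 29.13/3600 = 55.7414250
  W → negative
Point 5:
  Latitude: degrees = first 2 digits = 89, minutes = 38.75582; 89 + 38.75582/60 = 89.6459303
  hemisphere S, so the sign is −
  λ: split at 3 digits → 000° and 39.3904′; 0 + 39.3904/60 = 0.6565067
  W → negative

1. 74.520117, 13.955172
2. 51.396944, -179.119722
3. -58.502523, 156.007650
4. -89.738944, -55.741425
5. -89.645930, -0.656507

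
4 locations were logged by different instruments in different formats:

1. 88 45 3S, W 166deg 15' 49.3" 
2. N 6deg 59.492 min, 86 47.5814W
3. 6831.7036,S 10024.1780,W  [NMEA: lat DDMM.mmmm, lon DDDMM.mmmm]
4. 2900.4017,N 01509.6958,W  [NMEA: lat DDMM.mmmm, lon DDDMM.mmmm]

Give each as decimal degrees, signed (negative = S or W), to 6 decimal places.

1. -88.750833, -166.263694
2. 6.991533, -86.793023
3. -68.528393, -100.402967
4. 29.006695, -15.161597

Point 1:
  φ: 88 + 45/60 + 3/3600 = 88.7508333
  S → negative
  Lon: 15′ + 49.3″ = 15.82167′; 166 + 15.82167/60 = 166.2636944
  hemisphere W, so the sign is −
Point 2:
  φ: 6 + 59.492/60 = 6.9915333
  N → positive
  λ: 86 + 47.5814/60 = 86.7930233
  W ⇒ negate
Point 3:
  φ: split at 2 digits → 68° and 31.7036′; 68 + 31.7036/60 = 68.5283933
  S → negative
  Lon: split at 3 digits → 100° and 24.178′; 100 + 24.178/60 = 100.4029667
  W → negative
Point 4:
  φ: degrees = first 2 digits = 29, minutes = 0.4017; 29 + 0.4017/60 = 29.0066950
  N → positive
  λ: degrees = first 3 digits = 15, minutes = 9.6958; 15 + 9.6958/60 = 15.1615967
  W ⇒ negate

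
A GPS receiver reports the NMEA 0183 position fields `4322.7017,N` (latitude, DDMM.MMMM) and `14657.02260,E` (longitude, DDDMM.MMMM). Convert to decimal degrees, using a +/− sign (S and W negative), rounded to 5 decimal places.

43.37836, 146.95038

Latitude: degrees = first 2 digits = 43, minutes = 22.7017; 43 + 22.7017/60 = 43.378362
N ⇒ keep positive
Lon: split at 3 digits → 146° and 57.0226′; 146 + 57.0226/60 = 146.950377
E → positive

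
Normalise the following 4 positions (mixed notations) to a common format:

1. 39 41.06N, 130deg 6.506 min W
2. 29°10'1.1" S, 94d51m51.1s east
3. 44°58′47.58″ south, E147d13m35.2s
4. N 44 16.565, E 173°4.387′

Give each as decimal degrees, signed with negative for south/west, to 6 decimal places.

Point 1:
  Latitude: 41.06′ = 0.684333°; total 39.6843333
  N → positive
  Lon: 130 + 6.506/60 = 130.1084333
  W ⇒ negate
Point 2:
  Latitude: 10′ + 1.1″ = 10.01833′; 29 + 10.01833/60 = 29.1669722
  hemisphere S, so the sign is −
  Lon: 51′ + 51.1″ = 51.85167′; 94 + 51.85167/60 = 94.8641944
  E → positive
Point 3:
  Lat: 58′ + 47.58″ = 58.79300′; 44 + 58.79300/60 = 44.9798833
  S ⇒ negate
  Longitude: 147 + 13/60 + 35.2/3600 = 147.2264444
  E ⇒ keep positive
Point 4:
  Latitude: 44 + 16.565/60 = 44.2760833
  N → positive
  λ: 173 + 4.387/60 = 173.0731167
  E → positive

1. 39.684333, -130.108433
2. -29.166972, 94.864194
3. -44.979883, 147.226444
4. 44.276083, 173.073117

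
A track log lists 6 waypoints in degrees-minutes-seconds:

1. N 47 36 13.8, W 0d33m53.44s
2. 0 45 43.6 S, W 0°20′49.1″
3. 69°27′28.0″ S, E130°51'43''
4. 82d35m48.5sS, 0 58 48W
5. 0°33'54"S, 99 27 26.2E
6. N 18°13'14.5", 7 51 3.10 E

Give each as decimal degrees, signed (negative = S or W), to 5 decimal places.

Point 1:
  φ: 47 + 36/60 + 13.8/3600 = 47.603833
  N → positive
  Longitude: 0° + 33/60 + 53.44/3600 = 0 + 0.550000 + 0.014844 = 0.564844
  W ⇒ negate
Point 2:
  φ: 0 + 45/60 + 43.6/3600 = 0.762111
  S → negative
  Longitude: 0° + 20/60 + 49.1/3600 = 0 + 0.333333 + 0.013639 = 0.346972
  W ⇒ negate
Point 3:
  Lat: 69° + 27/60 + 28/3600 = 69 + 0.450000 + 0.007778 = 69.457778
  S ⇒ negate
  Lon: 130 + 51/60 + 43/3600 = 130.861944
  E ⇒ keep positive
Point 4:
  φ: 82° + 35/60 + 48.5/3600 = 82 + 0.583333 + 0.013472 = 82.596806
  hemisphere S, so the sign is −
  λ: 0 + 58/60 + 48/3600 = 0.980000
  W → negative
Point 5:
  Latitude: 0° + 33/60 + 54/3600 = 0 + 0.550000 + 0.015000 = 0.565000
  hemisphere S, so the sign is −
  Lon: 99° + 27/60 + 26.2/3600 = 99 + 0.450000 + 0.007278 = 99.457278
  E → positive
Point 6:
  φ: 18 + 13/60 + 14.5/3600 = 18.220694
  N → positive
  λ: 7° + 51/60 + 3.1/3600 = 7 + 0.850000 + 0.000861 = 7.850861
  E ⇒ keep positive

1. 47.60383, -0.56484
2. -0.76211, -0.34697
3. -69.45778, 130.86194
4. -82.59681, -0.98000
5. -0.56500, 99.45728
6. 18.22069, 7.85086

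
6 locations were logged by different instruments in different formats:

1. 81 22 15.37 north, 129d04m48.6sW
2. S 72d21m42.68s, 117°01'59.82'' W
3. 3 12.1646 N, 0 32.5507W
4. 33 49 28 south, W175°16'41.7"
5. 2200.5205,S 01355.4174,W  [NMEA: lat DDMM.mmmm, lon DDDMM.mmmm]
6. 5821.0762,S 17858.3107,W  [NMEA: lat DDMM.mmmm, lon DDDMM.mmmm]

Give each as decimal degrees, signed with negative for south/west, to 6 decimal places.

1. 81.370936, -129.080167
2. -72.361856, -117.033283
3. 3.202743, -0.542512
4. -33.824444, -175.278250
5. -22.008675, -13.923623
6. -58.351270, -178.971845

Point 1:
  Latitude: 81 + 22/60 + 15.37/3600 = 81.3709361
  N ⇒ keep positive
  Lon: 4′ + 48.6″ = 4.81000′; 129 + 4.81000/60 = 129.0801667
  W → negative
Point 2:
  Latitude: 21′ + 42.68″ = 21.71133′; 72 + 21.71133/60 = 72.3618556
  hemisphere S, so the sign is −
  λ: 1′ + 59.82″ = 1.99700′; 117 + 1.99700/60 = 117.0332833
  W ⇒ negate
Point 3:
  Latitude: 3 + 12.1646/60 = 3.2027433
  N ⇒ keep positive
  Longitude: 32.5507′ = 0.542512°; total 0.5425117
  W → negative
Point 4:
  Latitude: 33 + 49/60 + 28/3600 = 33.8244444
  S → negative
  Longitude: 175° + 16/60 + 41.7/3600 = 175 + 0.266667 + 0.011583 = 175.2782500
  W → negative
Point 5:
  Latitude: split at 2 digits → 22° and 0.5205′; 22 + 0.5205/60 = 22.0086750
  S ⇒ negate
  λ: split at 3 digits → 013° and 55.4174′; 13 + 55.4174/60 = 13.9236233
  W ⇒ negate
Point 6:
  Latitude: degrees = first 2 digits = 58, minutes = 21.0762; 58 + 21.0762/60 = 58.3512700
  hemisphere S, so the sign is −
  Longitude: degrees = first 3 digits = 178, minutes = 58.3107; 178 + 58.3107/60 = 178.9718450
  hemisphere W, so the sign is −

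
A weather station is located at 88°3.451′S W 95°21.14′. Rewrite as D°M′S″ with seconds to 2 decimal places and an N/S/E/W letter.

88°03′27.06″ S, 95°21′8.40″ W

Latitude: 3.45100′ → 3′ and 0.45100 × 60 = 27.0600″
Longitude: fractional minutes 0.14000 × 60 = 8.4000″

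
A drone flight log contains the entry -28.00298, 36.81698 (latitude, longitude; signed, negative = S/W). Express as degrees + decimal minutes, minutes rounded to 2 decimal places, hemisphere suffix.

Latitude is negative → S; |value| = 28.002980
Latitude: 28° + 0.002980 × 60 = 28° 0.1788′
λ: fractional part 0.816980 → 49.0188 minutes

28° 0.18′ S, 36° 49.02′ E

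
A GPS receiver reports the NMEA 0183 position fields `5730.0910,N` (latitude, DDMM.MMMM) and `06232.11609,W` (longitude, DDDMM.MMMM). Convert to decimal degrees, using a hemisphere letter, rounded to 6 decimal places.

57.501517° N, 62.535268° W

Latitude: split at 2 digits → 57° and 30.091′; 57 + 30.091/60 = 57.5015167
Longitude: split at 3 digits → 062° and 32.11609′; 62 + 32.11609/60 = 62.5352682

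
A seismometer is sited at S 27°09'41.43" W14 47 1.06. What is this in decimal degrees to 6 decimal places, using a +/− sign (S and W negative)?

-27.161508, -14.783628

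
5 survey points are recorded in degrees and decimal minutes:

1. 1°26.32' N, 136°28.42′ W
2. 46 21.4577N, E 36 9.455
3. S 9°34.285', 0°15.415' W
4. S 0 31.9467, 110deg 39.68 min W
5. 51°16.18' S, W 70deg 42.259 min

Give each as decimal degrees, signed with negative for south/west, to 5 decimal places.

1. 1.43867, -136.47367
2. 46.35763, 36.15758
3. -9.57142, -0.25692
4. -0.53245, -110.66133
5. -51.26967, -70.70432

Point 1:
  Lat: 1 + 26.32/60 = 1.438667
  N ⇒ keep positive
  λ: 136 + 28.42/60 = 136.473667
  hemisphere W, so the sign is −
Point 2:
  φ: 21.4577′ = 0.357628°; total 46.357628
  N → positive
  λ: 36 + 9.455/60 = 36.157583
  E → positive
Point 3:
  Latitude: 34.285′ = 0.571417°; total 9.571417
  S ⇒ negate
  Longitude: 0 + 15.415/60 = 0.256917
  W → negative
Point 4:
  Lat: 31.9467′ = 0.532445°; total 0.532445
  hemisphere S, so the sign is −
  Lon: 110 + 39.68/60 = 110.661333
  W → negative
Point 5:
  Lat: 16.18′ = 0.269667°; total 51.269667
  hemisphere S, so the sign is −
  λ: 70 + 42.259/60 = 70.704317
  W ⇒ negate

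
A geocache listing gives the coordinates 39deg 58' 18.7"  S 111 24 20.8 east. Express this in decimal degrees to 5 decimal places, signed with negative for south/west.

Lat: 39° + 58/60 + 18.7/3600 = 39 + 0.966667 + 0.005194 = 39.971861
S ⇒ negate
λ: 111 + 24/60 + 20.8/3600 = 111.405778
E ⇒ keep positive

-39.97186, 111.40578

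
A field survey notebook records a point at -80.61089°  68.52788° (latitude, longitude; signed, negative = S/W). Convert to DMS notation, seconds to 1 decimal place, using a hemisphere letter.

Latitude is negative → S; |value| = 80.610890
Lat: 0.610890 × 60 = 36.65340′ → 36′, remainder × 60 = 39.204″
λ: 0.527880 × 60 = 31.67280′ → 31′, remainder × 60 = 40.368″

80°36′39.2″ S, 68°31′40.4″ E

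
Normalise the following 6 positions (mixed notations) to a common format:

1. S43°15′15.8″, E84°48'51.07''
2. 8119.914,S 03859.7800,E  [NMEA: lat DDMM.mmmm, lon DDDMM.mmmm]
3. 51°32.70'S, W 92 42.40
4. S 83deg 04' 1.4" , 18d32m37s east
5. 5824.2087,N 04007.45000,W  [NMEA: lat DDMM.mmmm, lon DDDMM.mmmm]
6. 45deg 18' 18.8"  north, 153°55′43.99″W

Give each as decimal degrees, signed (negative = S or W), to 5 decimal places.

Point 1:
  φ: 43 + 15/60 + 15.8/3600 = 43.254389
  S → negative
  λ: 48′ + 51.07″ = 48.85117′; 84 + 48.85117/60 = 84.814186
  E ⇒ keep positive
Point 2:
  Lat: split at 2 digits → 81° and 19.914′; 81 + 19.914/60 = 81.331900
  hemisphere S, so the sign is −
  λ: split at 3 digits → 038° and 59.78′; 38 + 59.78/60 = 38.996333
  E ⇒ keep positive
Point 3:
  Lat: 32.7′ = 0.545000°; total 51.545000
  S ⇒ negate
  Lon: 42.4′ = 0.706667°; total 92.706667
  hemisphere W, so the sign is −
Point 4:
  Lat: 83° + 4/60 + 1.4/3600 = 83 + 0.066667 + 0.000389 = 83.067056
  hemisphere S, so the sign is −
  Longitude: 18° + 32/60 + 37/3600 = 18 + 0.533333 + 0.010278 = 18.543611
  E ⇒ keep positive
Point 5:
  Latitude: degrees = first 2 digits = 58, minutes = 24.2087; 58 + 24.2087/60 = 58.403478
  N ⇒ keep positive
  Longitude: split at 3 digits → 040° and 7.45′; 40 + 7.45/60 = 40.124167
  W ⇒ negate
Point 6:
  Latitude: 45° + 18/60 + 18.8/3600 = 45 + 0.300000 + 0.005222 = 45.305222
  N → positive
  λ: 153 + 55/60 + 43.99/3600 = 153.928886
  hemisphere W, so the sign is −

1. -43.25439, 84.81419
2. -81.33190, 38.99633
3. -51.54500, -92.70667
4. -83.06706, 18.54361
5. 58.40348, -40.12417
6. 45.30522, -153.92889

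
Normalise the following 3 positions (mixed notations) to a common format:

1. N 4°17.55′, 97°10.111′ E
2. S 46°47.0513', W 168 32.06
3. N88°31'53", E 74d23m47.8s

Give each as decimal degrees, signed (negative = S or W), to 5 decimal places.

1. 4.29250, 97.16852
2. -46.78419, -168.53433
3. 88.53139, 74.39661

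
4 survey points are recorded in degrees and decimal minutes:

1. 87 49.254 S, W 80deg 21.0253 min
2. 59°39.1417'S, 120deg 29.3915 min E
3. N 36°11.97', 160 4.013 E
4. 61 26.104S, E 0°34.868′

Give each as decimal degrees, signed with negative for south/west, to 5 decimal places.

Point 1:
  Latitude: 87 + 49.254/60 = 87.820900
  hemisphere S, so the sign is −
  Longitude: 80 + 21.0253/60 = 80.350422
  W ⇒ negate
Point 2:
  Lat: 39.1417′ = 0.652362°; total 59.652362
  S → negative
  λ: 29.3915′ = 0.489858°; total 120.489858
  E ⇒ keep positive
Point 3:
  Lat: 36 + 11.97/60 = 36.199500
  N ⇒ keep positive
  λ: 4.013′ = 0.066883°; total 160.066883
  E ⇒ keep positive
Point 4:
  Latitude: 26.104′ = 0.435067°; total 61.435067
  hemisphere S, so the sign is −
  Lon: 0 + 34.868/60 = 0.581133
  E → positive

1. -87.82090, -80.35042
2. -59.65236, 120.48986
3. 36.19950, 160.06688
4. -61.43507, 0.58113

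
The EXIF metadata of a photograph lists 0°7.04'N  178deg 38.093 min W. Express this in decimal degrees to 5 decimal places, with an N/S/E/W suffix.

Latitude: 7.04′ = 0.117333°; total 0.117333
Longitude: 178 + 38.093/60 = 178.634883

0.11733° N, 178.63488° W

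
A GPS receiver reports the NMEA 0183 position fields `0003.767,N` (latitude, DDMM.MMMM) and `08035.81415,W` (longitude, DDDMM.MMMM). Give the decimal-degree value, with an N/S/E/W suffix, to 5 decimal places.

0.06278° N, 80.59690° W

φ: degrees = first 2 digits = 0, minutes = 3.767; 0 + 3.767/60 = 0.062783
Lon: degrees = first 3 digits = 80, minutes = 35.81415; 80 + 35.81415/60 = 80.596903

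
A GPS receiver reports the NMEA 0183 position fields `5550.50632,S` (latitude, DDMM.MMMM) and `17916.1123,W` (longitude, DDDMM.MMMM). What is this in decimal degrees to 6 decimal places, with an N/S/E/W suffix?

55.841772° S, 179.268538° W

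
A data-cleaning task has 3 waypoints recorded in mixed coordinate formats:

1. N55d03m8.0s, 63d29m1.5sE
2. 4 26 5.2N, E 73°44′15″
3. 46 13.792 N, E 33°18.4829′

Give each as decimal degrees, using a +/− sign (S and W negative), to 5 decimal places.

Point 1:
  Lat: 55 + 3/60 + 8/3600 = 55.052222
  N → positive
  Longitude: 63 + 29/60 + 1.5/3600 = 63.483750
  E ⇒ keep positive
Point 2:
  φ: 4 + 26/60 + 5.2/3600 = 4.434778
  N ⇒ keep positive
  Longitude: 73 + 44/60 + 15/3600 = 73.737500
  E ⇒ keep positive
Point 3:
  Latitude: 13.792′ = 0.229867°; total 46.229867
  N ⇒ keep positive
  Lon: 33 + 18.4829/60 = 33.308048
  E ⇒ keep positive

1. 55.05222, 63.48375
2. 4.43478, 73.73750
3. 46.22987, 33.30805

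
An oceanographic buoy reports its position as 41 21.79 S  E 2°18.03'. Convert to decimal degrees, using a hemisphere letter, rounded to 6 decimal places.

Latitude: 41 + 21.79/60 = 41.3631667
Longitude: 2 + 18.03/60 = 2.3005000

41.363167° S, 2.300500° E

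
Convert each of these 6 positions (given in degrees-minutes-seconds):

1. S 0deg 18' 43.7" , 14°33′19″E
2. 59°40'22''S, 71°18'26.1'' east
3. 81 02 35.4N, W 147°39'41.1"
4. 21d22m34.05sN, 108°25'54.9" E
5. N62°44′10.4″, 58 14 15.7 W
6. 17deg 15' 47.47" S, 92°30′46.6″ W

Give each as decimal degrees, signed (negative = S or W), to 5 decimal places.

Point 1:
  Latitude: 18′ + 43.7″ = 18.72833′; 0 + 18.72833/60 = 0.312139
  S → negative
  Lon: 14 + 33/60 + 19/3600 = 14.555278
  E ⇒ keep positive
Point 2:
  Latitude: 59 + 40/60 + 22/3600 = 59.672778
  S ⇒ negate
  Longitude: 71° + 18/60 + 26.1/3600 = 71 + 0.300000 + 0.007250 = 71.307250
  E ⇒ keep positive
Point 3:
  Lat: 81° + 2/60 + 35.4/3600 = 81 + 0.033333 + 0.009833 = 81.043167
  N → positive
  Lon: 147 + 39/60 + 41.1/3600 = 147.661417
  W ⇒ negate
Point 4:
  Lat: 21 + 22/60 + 34.05/3600 = 21.376125
  N → positive
  Longitude: 25′ + 54.9″ = 25.91500′; 108 + 25.91500/60 = 108.431917
  E → positive
Point 5:
  φ: 44′ + 10.4″ = 44.17333′; 62 + 44.17333/60 = 62.736222
  N ⇒ keep positive
  Longitude: 14′ + 15.7″ = 14.26167′; 58 + 14.26167/60 = 58.237694
  W ⇒ negate
Point 6:
  Lat: 17° + 15/60 + 47.47/3600 = 17 + 0.250000 + 0.013186 = 17.263186
  S ⇒ negate
  Lon: 92 + 30/60 + 46.6/3600 = 92.512944
  W → negative

1. -0.31214, 14.55528
2. -59.67278, 71.30725
3. 81.04317, -147.66142
4. 21.37613, 108.43192
5. 62.73622, -58.23769
6. -17.26319, -92.51294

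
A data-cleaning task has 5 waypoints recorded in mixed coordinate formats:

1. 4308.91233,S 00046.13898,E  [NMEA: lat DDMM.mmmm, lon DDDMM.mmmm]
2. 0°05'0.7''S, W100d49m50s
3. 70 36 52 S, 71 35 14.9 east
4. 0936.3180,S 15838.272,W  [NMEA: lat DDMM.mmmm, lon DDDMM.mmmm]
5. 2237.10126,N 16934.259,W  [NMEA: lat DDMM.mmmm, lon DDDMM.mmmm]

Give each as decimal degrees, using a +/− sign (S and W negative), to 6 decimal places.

Point 1:
  Lat: degrees = first 2 digits = 43, minutes = 8.91233; 43 + 8.91233/60 = 43.1485388
  S → negative
  λ: split at 3 digits → 000° and 46.13898′; 0 + 46.13898/60 = 0.7689830
  E → positive
Point 2:
  Latitude: 0° + 5/60 + 0.7/3600 = 0 + 0.083333 + 0.000194 = 0.0835278
  S ⇒ negate
  λ: 49′ + 50″ = 49.83333′; 100 + 49.83333/60 = 100.8305556
  W → negative
Point 3:
  Latitude: 70° + 36/60 + 52/3600 = 70 + 0.600000 + 0.014444 = 70.6144444
  S ⇒ negate
  Longitude: 71° + 35/60 + 14.9/3600 = 71 + 0.583333 + 0.004139 = 71.5874722
  E ⇒ keep positive
Point 4:
  Latitude: degrees = first 2 digits = 9, minutes = 36.318; 9 + 36.318/60 = 9.6053000
  S → negative
  λ: split at 3 digits → 158° and 38.272′; 158 + 38.272/60 = 158.6378667
  W ⇒ negate
Point 5:
  Latitude: degrees = first 2 digits = 22, minutes = 37.10126; 22 + 37.10126/60 = 22.6183543
  N → positive
  Lon: degrees = first 3 digits = 169, minutes = 34.259; 169 + 34.259/60 = 169.5709833
  W → negative

1. -43.148539, 0.768983
2. -0.083528, -100.830556
3. -70.614444, 71.587472
4. -9.605300, -158.637867
5. 22.618354, -169.570983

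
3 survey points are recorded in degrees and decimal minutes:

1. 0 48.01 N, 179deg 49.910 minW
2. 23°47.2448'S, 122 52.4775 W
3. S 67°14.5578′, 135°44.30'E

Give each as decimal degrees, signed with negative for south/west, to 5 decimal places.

1. 0.80017, -179.83183
2. -23.78741, -122.87463
3. -67.24263, 135.73833

Point 1:
  Lat: 0 + 48.01/60 = 0.800167
  N ⇒ keep positive
  Lon: 179 + 49.91/60 = 179.831833
  W ⇒ negate
Point 2:
  Lat: 47.2448′ = 0.787413°; total 23.787413
  S → negative
  Lon: 122 + 52.4775/60 = 122.874625
  W ⇒ negate
Point 3:
  Latitude: 14.5578′ = 0.242630°; total 67.242630
  S ⇒ negate
  Longitude: 135 + 44.3/60 = 135.738333
  E → positive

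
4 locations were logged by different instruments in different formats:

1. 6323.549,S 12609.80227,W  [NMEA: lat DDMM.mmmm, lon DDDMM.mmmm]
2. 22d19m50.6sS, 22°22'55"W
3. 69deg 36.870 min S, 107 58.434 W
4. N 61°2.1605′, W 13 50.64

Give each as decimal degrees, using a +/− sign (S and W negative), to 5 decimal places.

1. -63.39248, -126.16337
2. -22.33072, -22.38194
3. -69.61450, -107.97390
4. 61.03601, -13.84400

Point 1:
  Lat: degrees = first 2 digits = 63, minutes = 23.549; 63 + 23.549/60 = 63.392483
  S ⇒ negate
  λ: degrees = first 3 digits = 126, minutes = 9.80227; 126 + 9.80227/60 = 126.163371
  W ⇒ negate
Point 2:
  Latitude: 19′ + 50.6″ = 19.84333′; 22 + 19.84333/60 = 22.330722
  S → negative
  λ: 22° + 22/60 + 55/3600 = 22 + 0.366667 + 0.015278 = 22.381944
  hemisphere W, so the sign is −
Point 3:
  Lat: 36.87′ = 0.614500°; total 69.614500
  hemisphere S, so the sign is −
  Lon: 58.434′ = 0.973900°; total 107.973900
  W ⇒ negate
Point 4:
  φ: 2.1605′ = 0.036008°; total 61.036008
  N → positive
  Longitude: 13 + 50.64/60 = 13.844000
  hemisphere W, so the sign is −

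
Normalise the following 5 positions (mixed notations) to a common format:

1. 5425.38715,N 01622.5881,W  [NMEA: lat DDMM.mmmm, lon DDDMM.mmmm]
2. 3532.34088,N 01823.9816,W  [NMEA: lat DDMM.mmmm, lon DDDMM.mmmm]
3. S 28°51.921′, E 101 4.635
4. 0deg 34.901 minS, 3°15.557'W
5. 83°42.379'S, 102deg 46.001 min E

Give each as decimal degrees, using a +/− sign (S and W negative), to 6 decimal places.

Point 1:
  Lat: degrees = first 2 digits = 54, minutes = 25.38715; 54 + 25.38715/60 = 54.4231192
  N ⇒ keep positive
  Lon: degrees = first 3 digits = 16, minutes = 22.5881; 16 + 22.5881/60 = 16.3764683
  hemisphere W, so the sign is −
Point 2:
  Lat: split at 2 digits → 35° and 32.34088′; 35 + 32.34088/60 = 35.5390147
  N ⇒ keep positive
  Longitude: degrees = first 3 digits = 18, minutes = 23.9816; 18 + 23.9816/60 = 18.3996933
  W → negative
Point 3:
  φ: 28 + 51.921/60 = 28.8653500
  S ⇒ negate
  λ: 101 + 4.635/60 = 101.0772500
  E → positive
Point 4:
  φ: 0 + 34.901/60 = 0.5816833
  S ⇒ negate
  Longitude: 3 + 15.557/60 = 3.2592833
  W ⇒ negate
Point 5:
  φ: 83 + 42.379/60 = 83.7063167
  hemisphere S, so the sign is −
  λ: 46.001′ = 0.766683°; total 102.7666833
  E → positive

1. 54.423119, -16.376468
2. 35.539015, -18.399693
3. -28.865350, 101.077250
4. -0.581683, -3.259283
5. -83.706317, 102.766683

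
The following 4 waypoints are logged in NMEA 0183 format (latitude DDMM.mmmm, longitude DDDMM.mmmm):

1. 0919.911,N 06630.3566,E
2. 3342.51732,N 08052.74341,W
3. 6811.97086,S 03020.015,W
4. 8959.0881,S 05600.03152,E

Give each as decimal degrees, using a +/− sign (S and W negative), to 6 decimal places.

Point 1:
  Lat: degrees = first 2 digits = 9, minutes = 19.911; 9 + 19.911/60 = 9.3318500
  N ⇒ keep positive
  λ: split at 3 digits → 066° and 30.3566′; 66 + 30.3566/60 = 66.5059433
  E → positive
Point 2:
  Latitude: split at 2 digits → 33° and 42.51732′; 33 + 42.51732/60 = 33.7086220
  N → positive
  λ: split at 3 digits → 080° and 52.74341′; 80 + 52.74341/60 = 80.8790568
  hemisphere W, so the sign is −
Point 3:
  φ: split at 2 digits → 68° and 11.97086′; 68 + 11.97086/60 = 68.1995143
  S ⇒ negate
  Longitude: degrees = first 3 digits = 30, minutes = 20.015; 30 + 20.015/60 = 30.3335833
  W → negative
Point 4:
  Lat: degrees = first 2 digits = 89, minutes = 59.0881; 89 + 59.0881/60 = 89.9848017
  hemisphere S, so the sign is −
  λ: degrees = first 3 digits = 56, minutes = 0.03152; 56 + 0.03152/60 = 56.0005253
  E → positive

1. 9.331850, 66.505943
2. 33.708622, -80.879057
3. -68.199514, -30.333583
4. -89.984802, 56.000525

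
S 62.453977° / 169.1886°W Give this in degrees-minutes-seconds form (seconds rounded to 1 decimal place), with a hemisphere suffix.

Latitude: 0.453977° → 27.23862′; 0.23862 × 60 = 14.317″
Longitude: whole degrees 169; 11.31600′ → 11′ and 18.960″

62°27′14.3″ S, 169°11′19.0″ W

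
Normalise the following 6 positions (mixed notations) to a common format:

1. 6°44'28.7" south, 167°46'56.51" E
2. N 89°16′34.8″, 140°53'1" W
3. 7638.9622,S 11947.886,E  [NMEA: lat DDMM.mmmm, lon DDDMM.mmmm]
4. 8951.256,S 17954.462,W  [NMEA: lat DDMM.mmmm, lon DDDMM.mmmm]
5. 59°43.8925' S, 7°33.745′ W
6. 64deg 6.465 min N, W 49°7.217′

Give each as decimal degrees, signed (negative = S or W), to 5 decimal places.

Point 1:
  φ: 6° + 44/60 + 28.7/3600 = 6 + 0.733333 + 0.007972 = 6.741306
  hemisphere S, so the sign is −
  λ: 167° + 46/60 + 56.51/3600 = 167 + 0.766667 + 0.015697 = 167.782364
  E ⇒ keep positive
Point 2:
  Latitude: 16′ + 34.8″ = 16.58000′; 89 + 16.58000/60 = 89.276333
  N ⇒ keep positive
  Lon: 140 + 53/60 + 1/3600 = 140.883611
  W ⇒ negate
Point 3:
  φ: degrees = first 2 digits = 76, minutes = 38.9622; 76 + 38.9622/60 = 76.649370
  S → negative
  Lon: degrees = first 3 digits = 119, minutes = 47.886; 119 + 47.886/60 = 119.798100
  E → positive
Point 4:
  Latitude: degrees = first 2 digits = 89, minutes = 51.256; 89 + 51.256/60 = 89.854267
  hemisphere S, so the sign is −
  λ: split at 3 digits → 179° and 54.462′; 179 + 54.462/60 = 179.907700
  hemisphere W, so the sign is −
Point 5:
  Latitude: 59 + 43.8925/60 = 59.731542
  hemisphere S, so the sign is −
  Longitude: 7 + 33.745/60 = 7.562417
  W → negative
Point 6:
  Latitude: 64 + 6.465/60 = 64.107750
  N ⇒ keep positive
  Longitude: 7.217′ = 0.120283°; total 49.120283
  W ⇒ negate

1. -6.74131, 167.78236
2. 89.27633, -140.88361
3. -76.64937, 119.79810
4. -89.85427, -179.90770
5. -59.73154, -7.56242
6. 64.10775, -49.12028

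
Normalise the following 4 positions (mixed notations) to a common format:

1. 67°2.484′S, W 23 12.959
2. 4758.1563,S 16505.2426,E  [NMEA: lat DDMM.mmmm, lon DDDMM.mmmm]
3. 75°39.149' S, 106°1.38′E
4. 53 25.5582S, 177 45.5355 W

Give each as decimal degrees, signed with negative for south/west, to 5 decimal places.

Point 1:
  Latitude: 2.484′ = 0.041400°; total 67.041400
  S ⇒ negate
  Longitude: 23 + 12.959/60 = 23.215983
  W ⇒ negate
Point 2:
  Latitude: split at 2 digits → 47° and 58.1563′; 47 + 58.1563/60 = 47.969272
  S ⇒ negate
  λ: degrees = first 3 digits = 165, minutes = 5.2426; 165 + 5.2426/60 = 165.087377
  E ⇒ keep positive
Point 3:
  Latitude: 39.149′ = 0.652483°; total 75.652483
  S ⇒ negate
  λ: 1.38′ = 0.023000°; total 106.023000
  E → positive
Point 4:
  Lat: 25.5582′ = 0.425970°; total 53.425970
  S ⇒ negate
  Lon: 45.5355′ = 0.758925°; total 177.758925
  W → negative

1. -67.04140, -23.21598
2. -47.96927, 165.08738
3. -75.65248, 106.02300
4. -53.42597, -177.75893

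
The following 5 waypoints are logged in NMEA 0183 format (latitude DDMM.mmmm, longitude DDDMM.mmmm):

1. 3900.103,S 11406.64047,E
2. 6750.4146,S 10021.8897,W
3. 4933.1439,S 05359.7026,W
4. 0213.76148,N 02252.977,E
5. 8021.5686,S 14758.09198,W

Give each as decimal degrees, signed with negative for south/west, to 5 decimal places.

Point 1:
  Lat: split at 2 digits → 39° and 0.103′; 39 + 0.103/60 = 39.001717
  S ⇒ negate
  λ: degrees = first 3 digits = 114, minutes = 6.64047; 114 + 6.64047/60 = 114.110675
  E ⇒ keep positive
Point 2:
  φ: split at 2 digits → 67° and 50.4146′; 67 + 50.4146/60 = 67.840243
  hemisphere S, so the sign is −
  λ: degrees = first 3 digits = 100, minutes = 21.8897; 100 + 21.8897/60 = 100.364828
  W → negative
Point 3:
  φ: degrees = first 2 digits = 49, minutes = 33.1439; 49 + 33.1439/60 = 49.552398
  S ⇒ negate
  Lon: split at 3 digits → 053° and 59.7026′; 53 + 59.7026/60 = 53.995043
  hemisphere W, so the sign is −
Point 4:
  Latitude: degrees = first 2 digits = 2, minutes = 13.76148; 2 + 13.76148/60 = 2.229358
  N → positive
  Longitude: degrees = first 3 digits = 22, minutes = 52.977; 22 + 52.977/60 = 22.882950
  E → positive
Point 5:
  Lat: split at 2 digits → 80° and 21.5686′; 80 + 21.5686/60 = 80.359477
  S ⇒ negate
  Lon: degrees = first 3 digits = 147, minutes = 58.09198; 147 + 58.09198/60 = 147.968200
  hemisphere W, so the sign is −

1. -39.00172, 114.11067
2. -67.84024, -100.36483
3. -49.55240, -53.99504
4. 2.22936, 22.88295
5. -80.35948, -147.96820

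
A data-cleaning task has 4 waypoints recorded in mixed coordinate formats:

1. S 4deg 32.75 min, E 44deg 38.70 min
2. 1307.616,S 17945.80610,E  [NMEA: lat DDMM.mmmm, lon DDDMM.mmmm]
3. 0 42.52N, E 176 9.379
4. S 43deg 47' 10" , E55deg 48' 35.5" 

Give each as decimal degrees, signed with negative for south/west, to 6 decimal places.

Point 1:
  Lat: 4 + 32.75/60 = 4.5458333
  S → negative
  Lon: 44 + 38.7/60 = 44.6450000
  E ⇒ keep positive
Point 2:
  Latitude: split at 2 digits → 13° and 7.616′; 13 + 7.616/60 = 13.1269333
  S ⇒ negate
  Longitude: split at 3 digits → 179° and 45.8061′; 179 + 45.8061/60 = 179.7634350
  E → positive
Point 3:
  Latitude: 0 + 42.52/60 = 0.7086667
  N ⇒ keep positive
  Lon: 9.379′ = 0.156317°; total 176.1563167
  E ⇒ keep positive
Point 4:
  Latitude: 43 + 47/60 + 10/3600 = 43.7861111
  hemisphere S, so the sign is −
  Longitude: 48′ + 35.5″ = 48.59167′; 55 + 48.59167/60 = 55.8098611
  E ⇒ keep positive

1. -4.545833, 44.645000
2. -13.126933, 179.763435
3. 0.708667, 176.156317
4. -43.786111, 55.809861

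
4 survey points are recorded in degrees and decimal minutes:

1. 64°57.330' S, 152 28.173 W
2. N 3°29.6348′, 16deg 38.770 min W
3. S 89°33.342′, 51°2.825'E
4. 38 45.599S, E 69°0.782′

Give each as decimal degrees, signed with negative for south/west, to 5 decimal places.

1. -64.95550, -152.46955
2. 3.49391, -16.64617
3. -89.55570, 51.04708
4. -38.75998, 69.01303

Point 1:
  Latitude: 64 + 57.33/60 = 64.955500
  S ⇒ negate
  λ: 152 + 28.173/60 = 152.469550
  W ⇒ negate
Point 2:
  φ: 3 + 29.6348/60 = 3.493913
  N → positive
  Lon: 16 + 38.77/60 = 16.646167
  hemisphere W, so the sign is −
Point 3:
  φ: 89 + 33.342/60 = 89.555700
  S → negative
  Lon: 2.825′ = 0.047083°; total 51.047083
  E ⇒ keep positive
Point 4:
  Lat: 45.599′ = 0.759983°; total 38.759983
  hemisphere S, so the sign is −
  Longitude: 69 + 0.782/60 = 69.013033
  E → positive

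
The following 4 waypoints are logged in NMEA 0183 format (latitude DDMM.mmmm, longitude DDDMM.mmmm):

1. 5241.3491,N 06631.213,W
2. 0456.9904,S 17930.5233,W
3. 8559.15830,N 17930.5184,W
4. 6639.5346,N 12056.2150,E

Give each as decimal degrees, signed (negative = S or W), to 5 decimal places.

Point 1:
  φ: degrees = first 2 digits = 52, minutes = 41.3491; 52 + 41.3491/60 = 52.689152
  N ⇒ keep positive
  Longitude: split at 3 digits → 066° and 31.213′; 66 + 31.213/60 = 66.520217
  W ⇒ negate
Point 2:
  Lat: split at 2 digits → 04° and 56.9904′; 4 + 56.9904/60 = 4.949840
  S ⇒ negate
  Longitude: split at 3 digits → 179° and 30.5233′; 179 + 30.5233/60 = 179.508722
  W → negative
Point 3:
  φ: degrees = first 2 digits = 85, minutes = 59.1583; 85 + 59.1583/60 = 85.985972
  N → positive
  Lon: degrees = first 3 digits = 179, minutes = 30.5184; 179 + 30.5184/60 = 179.508640
  W → negative
Point 4:
  φ: degrees = first 2 digits = 66, minutes = 39.5346; 66 + 39.5346/60 = 66.658910
  N → positive
  λ: degrees = first 3 digits = 120, minutes = 56.215; 120 + 56.215/60 = 120.936917
  E → positive

1. 52.68915, -66.52022
2. -4.94984, -179.50872
3. 85.98597, -179.50864
4. 66.65891, 120.93692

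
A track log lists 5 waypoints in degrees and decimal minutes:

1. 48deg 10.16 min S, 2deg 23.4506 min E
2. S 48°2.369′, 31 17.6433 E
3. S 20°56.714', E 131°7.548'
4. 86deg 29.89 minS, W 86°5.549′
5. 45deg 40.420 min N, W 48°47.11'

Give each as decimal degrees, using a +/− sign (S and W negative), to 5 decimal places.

1. -48.16933, 2.39084
2. -48.03948, 31.29406
3. -20.94523, 131.12580
4. -86.49817, -86.09248
5. 45.67367, -48.78517

Point 1:
  φ: 48 + 10.16/60 = 48.169333
  S ⇒ negate
  λ: 2 + 23.4506/60 = 2.390843
  E → positive
Point 2:
  φ: 2.369′ = 0.039483°; total 48.039483
  hemisphere S, so the sign is −
  Lon: 31 + 17.6433/60 = 31.294055
  E ⇒ keep positive
Point 3:
  Lat: 56.714′ = 0.945233°; total 20.945233
  hemisphere S, so the sign is −
  λ: 131 + 7.548/60 = 131.125800
  E → positive
Point 4:
  φ: 29.89′ = 0.498167°; total 86.498167
  hemisphere S, so the sign is −
  Lon: 86 + 5.549/60 = 86.092483
  W → negative
Point 5:
  φ: 45 + 40.42/60 = 45.673667
  N ⇒ keep positive
  Longitude: 48 + 47.11/60 = 48.785167
  W ⇒ negate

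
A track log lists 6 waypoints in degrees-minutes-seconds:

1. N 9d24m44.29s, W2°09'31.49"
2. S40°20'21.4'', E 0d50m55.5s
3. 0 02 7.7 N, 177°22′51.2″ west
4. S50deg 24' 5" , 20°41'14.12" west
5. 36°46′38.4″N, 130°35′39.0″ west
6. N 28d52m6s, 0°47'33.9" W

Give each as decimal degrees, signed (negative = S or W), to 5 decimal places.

1. 9.41230, -2.15875
2. -40.33928, 0.84875
3. 0.03547, -177.38089
4. -50.40139, -20.68726
5. 36.77733, -130.59417
6. 28.86833, -0.79275

Point 1:
  φ: 9 + 24/60 + 44.29/3600 = 9.412303
  N ⇒ keep positive
  λ: 9′ + 31.49″ = 9.52483′; 2 + 9.52483/60 = 2.158747
  hemisphere W, so the sign is −
Point 2:
  φ: 20′ + 21.4″ = 20.35667′; 40 + 20.35667/60 = 40.339278
  S → negative
  Lon: 0 + 50/60 + 55.5/3600 = 0.848750
  E → positive
Point 3:
  Lat: 0 + 2/60 + 7.7/3600 = 0.035472
  N ⇒ keep positive
  Longitude: 177° + 22/60 + 51.2/3600 = 177 + 0.366667 + 0.014222 = 177.380889
  W ⇒ negate
Point 4:
  φ: 24′ + 5″ = 24.08333′; 50 + 24.08333/60 = 50.401389
  S → negative
  λ: 41′ + 14.12″ = 41.23533′; 20 + 41.23533/60 = 20.687256
  W ⇒ negate
Point 5:
  Latitude: 36 + 46/60 + 38.4/3600 = 36.777333
  N ⇒ keep positive
  Lon: 130 + 35/60 + 39/3600 = 130.594167
  hemisphere W, so the sign is −
Point 6:
  φ: 28° + 52/60 + 6/3600 = 28 + 0.866667 + 0.001667 = 28.868333
  N ⇒ keep positive
  Longitude: 0 + 47/60 + 33.9/3600 = 0.792750
  hemisphere W, so the sign is −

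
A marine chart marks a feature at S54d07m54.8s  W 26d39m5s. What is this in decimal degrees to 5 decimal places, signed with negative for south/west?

-54.13189, -26.65139

Lat: 54° + 7/60 + 54.8/3600 = 54 + 0.116667 + 0.015222 = 54.131889
hemisphere S, so the sign is −
Lon: 39′ + 5″ = 39.08333′; 26 + 39.08333/60 = 26.651389
W ⇒ negate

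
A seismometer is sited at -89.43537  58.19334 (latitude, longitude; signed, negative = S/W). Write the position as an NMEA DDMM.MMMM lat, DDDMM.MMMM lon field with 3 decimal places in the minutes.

8926.122,S / 05811.600,E

Latitude is negative → S; |value| = 89.435370
Latitude: 89° + 0.435370 × 60 = 89° 26.12220′
λ: 58° + 0.193340 × 60 = 58° 11.60040′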